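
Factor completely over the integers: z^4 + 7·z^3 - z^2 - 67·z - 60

Trying the rational-root candidates, z = -1 is a root, so (z + 1) divides it; the quotient is z^3 + 6·z^2 - 7·z - 60.
Continuing, z = -4 is a root, giving the factor (z + 4) and quotient z^2 + 2·z - 15.
The remaining quadratic factors as (z - 3)(z + 5).

(z + 1)·(z + 4)·(z + 5)·(z - 3)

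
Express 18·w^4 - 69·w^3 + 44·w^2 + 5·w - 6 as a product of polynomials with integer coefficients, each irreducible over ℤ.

(2·w - 1)·(3·w + 1)·(3·w - 2)·(w - 3)

Testing divisors of the constant over divisors of the leading coefficient, w = 3 is a root, so (w - 3) divides it; the quotient is 18·w^3 - 15·w^2 - w + 2.
Then w = -1/3 is a root, so (3·w + 1) divides it; the quotient is 6·w^2 - 7·w + 2.
The remaining quadratic factors as (2·w - 1)(3·w - 2).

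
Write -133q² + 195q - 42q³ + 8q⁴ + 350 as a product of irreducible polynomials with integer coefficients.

(2q + 5)(4q + 5)(q - 2)(q - 7)

Trying the rational-root candidates, q = 2 is a root, so (q - 2) is a factor; dividing leaves 8q³ - 26q² - 185q - 175.
Then q = -5/2 is a root, so (2q + 5) is a factor; dividing leaves 4q² - 23q - 35.
The remaining quadratic factors as (4q + 5)(q - 7).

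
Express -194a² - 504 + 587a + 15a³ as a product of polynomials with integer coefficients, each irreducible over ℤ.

(3a - 7)(5a - 8)(a - 9)

Trying the rational-root candidates, a = 9 is a root, giving the factor (a - 9) and quotient 15a² - 59a + 56.
The remaining quadratic factors as (5a - 8)(3a - 7).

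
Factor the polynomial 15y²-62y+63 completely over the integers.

Need a pair with product 15·63 = 945 and sum -62: that's -27 and -35.
Split the middle term: 15y²-27y - 35y+63 = 3y(5y-9) - 7(5y-9).

(3y-7)(5y-9)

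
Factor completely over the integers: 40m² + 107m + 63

Need a pair with product 40·63 = 2520 and sum 107: that's 72 and 35.
Split the middle term: 40m² + 72m + 35m + 63 = 8m(5m + 9) + 7(5m + 9).

(5m + 9)(8m + 7)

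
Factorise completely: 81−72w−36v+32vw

Group as (32vw−36v) + (−72w+81) = 4v(8w−9) − 9(8w−9).
Both groups share the factor (8w−9).

(4v−9)(8w−9)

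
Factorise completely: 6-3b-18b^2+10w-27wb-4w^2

-(4w+3b+2)(w+6b-3)

Group: -w(4w+3b+2) + (-6b+3)(4w+3b+2); both groups contain (4w+3b+2).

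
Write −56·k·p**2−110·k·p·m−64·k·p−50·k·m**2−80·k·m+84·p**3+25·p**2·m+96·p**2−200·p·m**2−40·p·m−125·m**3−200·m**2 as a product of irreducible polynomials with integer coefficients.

Group: 2·k·(−28·p**2−55·p·m−32·p−25·m**2−40·m) + (−3·p+5·m)·(−28·p**2−55·p·m−32·p−25·m**2−40·m); both groups contain (−28·p**2−55·p·m−32·p−25·m**2−40·m), so (2·k−3·p+5·m) is a factor with cofactor −28·p**2−55·p·m−32·p−25·m**2−40·m.
The cofactor groups again: −28·p**2−55·p·m−32·p−25·m**2−40·m = −7·p·(4·p+5·m) + (−5·m−8)·(4·p+5·m); both groups contain (4·p+5·m), giving −(7·p+5·m+8)·(4·p+5·m).

−(2·k−3·p+5·m)·(4·p+5·m)·(7·p+5·m+8)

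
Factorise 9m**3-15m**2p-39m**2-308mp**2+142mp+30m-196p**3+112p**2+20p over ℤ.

Group: 3m(3m**2-7mp-13m-98p**2+56p+10) + 2p(3m**2-7mp-13m-98p**2+56p+10); both groups contain (3m**2-7mp-13m-98p**2+56p+10), so (3m+2p) is a factor with cofactor 3m**2-7mp-13m-98p**2+56p+10.
The cofactor groups again: 3m**2-7mp-13m-98p**2+56p+10 = m(3m+14p-10) + (-7p-1)(3m+14p-10); both groups contain (3m+14p-10), giving (m-7p-1)(3m+14p-10).

(3m+14p-10)(3m+2p)(m-7p-1)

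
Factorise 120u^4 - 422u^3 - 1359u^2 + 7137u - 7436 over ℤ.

(4u - 11)(5u - 13)(6u - 13)(u + 4)

Trying the rational-root candidates, u = 11/4 is a root, giving the factor (4u - 11) and quotient 30u^3 - 23u^2 - 403u + 676.
Then u = -4 is a root, so (u + 4) divides it; the quotient is 30u^2 - 143u + 169.
The remaining quadratic factors as (5u - 13)(6u - 13).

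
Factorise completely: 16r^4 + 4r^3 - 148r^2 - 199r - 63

(2r + 1)(2r - 7)(4r + 9)(r + 1)

Trying the rational-root candidates, r = -9/4 is a root, giving the factor (4r + 9) and quotient 4r^3 - 8r^2 - 19r - 7.
Continuing, r = 7/2 is a root, so (2r - 7) divides it; the quotient is 2r^2 + 3r + 1.
The remaining quadratic factors as (r + 1)(2r + 1).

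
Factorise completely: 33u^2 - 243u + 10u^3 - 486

Among the possible rational roots, u = -6 is a root, so (u + 6) is a factor; dividing leaves 10u^2 - 27u - 81.
The remaining quadratic factors as (2u - 9)(5u + 9).

(2u - 9)(5u + 9)(u + 6)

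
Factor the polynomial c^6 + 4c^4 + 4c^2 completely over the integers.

Every term has a factor of c^2; factoring it out leaves c^4 + 4c^2 + 4.
Recognize a perfect-square trinomial with the parts c^2 and 2.

c^2(c^2 + 2)^2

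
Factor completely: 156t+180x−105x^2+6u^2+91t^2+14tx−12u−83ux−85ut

Group: 6u(u−13t−15x) + (−7t+7x−12)(u−13t−15x); both groups contain (u−13t−15x).

(u−13t−15x)(6u−7t+7x−12)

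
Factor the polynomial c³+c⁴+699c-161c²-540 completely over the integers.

Trying the rational-root candidates, c = 4 is a root, giving the factor (c-4) and quotient c³+5c²-141c+135.
Next, c = 1 is a root, giving the factor (c-1) and quotient c²+6c-135.
The remaining quadratic factors as (c-9)(c+15).

(c+15)(c-1)(c-4)(c-9)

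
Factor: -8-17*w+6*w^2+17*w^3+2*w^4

(2*w+1)*(w+1)*(w+8)*(w-1)

By the rational root theorem, w = 1 is a root, so (w-1) divides it; the quotient is 2*w^3+19*w^2+25*w+8.
Next, w = -1/2 is a root, so (2*w+1) divides it; the quotient is w^2+9*w+8.
The remaining quadratic factors as (w+1)(w+8).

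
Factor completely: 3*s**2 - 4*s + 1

Need a pair with product 3·1 = 3 and sum -4: that's -1 and -3.
Split the middle term: 3*s**2 - s - 3*s + 1 = s*(3*s - 1) - (3*s - 1).

(3*s - 1)*(s - 1)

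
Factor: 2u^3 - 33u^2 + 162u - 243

Trying the rational-root candidates, u = 9/2 is a root, so (2u - 9) is a factor; dividing leaves u^2 - 12u + 27.
The remaining quadratic factors as (u - 9)(u - 3).

(2u - 9)(u - 3)(u - 9)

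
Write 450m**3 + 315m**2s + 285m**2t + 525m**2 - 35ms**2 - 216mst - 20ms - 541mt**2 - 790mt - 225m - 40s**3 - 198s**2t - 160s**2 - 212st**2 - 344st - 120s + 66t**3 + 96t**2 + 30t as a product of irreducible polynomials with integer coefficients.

Group: 15m(30m**2 + 31ms + 41mt + 45m + 8s**2 + 22st + 24s - 6t**2 - 6t) + (-5s - 11t - 5)(30m**2 + 31ms + 41mt + 45m + 8s**2 + 22st + 24s - 6t**2 - 6t); both groups contain (30m**2 + 31ms + 41mt + 45m + 8s**2 + 22st + 24s - 6t**2 - 6t), so (15m - 5s - 11t - 5) is a factor with cofactor 30m**2 + 31ms + 41mt + 45m + 8s**2 + 22st + 24s - 6t**2 - 6t.
The cofactor groups again: 30m**2 + 31ms + 41mt + 45m + 8s**2 + 22st + 24s - 6t**2 - 6t = 2m(15m + 8s - 2t) + (s + 3t + 3)(15m + 8s - 2t); both groups contain (15m + 8s - 2t), giving (2m + s + 3t + 3)(15m + 8s - 2t).

(15m + 8s - 2t)(15m - 5s - 11t - 5)(2m + s + 3t + 3)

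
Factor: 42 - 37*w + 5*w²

Need a pair with product 5·42 = 210 and sum -37: that's -30 and -7.
Split the middle term: 5*w² - 30*w - 7*w + 42 = 5*w*(w - 6) - 7*(w - 6).

(5*w - 7)*(w - 6)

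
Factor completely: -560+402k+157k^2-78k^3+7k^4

(7k-8)(k+2)(k-5)(k-7)

Trying the rational-root candidates, k = 5 is a root, so (k-5) is a factor; dividing leaves 7k^3-43k^2-58k+112.
Continuing, k = -2 is a root, so (k+2) is a factor; dividing leaves 7k^2-57k+56.
The remaining quadratic factors as (7k-8)(k-7).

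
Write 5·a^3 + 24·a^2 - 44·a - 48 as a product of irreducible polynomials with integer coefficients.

(5·a + 4)·(a + 6)·(a - 2)

Trying the rational-root candidates, a = 2 is a root, giving the factor (a - 2) and quotient 5·a^2 + 34·a + 24.
The remaining quadratic factors as (a + 6)(5·a + 4).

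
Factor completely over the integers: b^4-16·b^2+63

Substitute u = b^2 to get a quadratic in u, then factor.
b^2-9 is a difference of squares.
b^2-7 is irreducible over ℤ (7 is not a perfect square).

(b+3)·(b-3)·(b^2-7)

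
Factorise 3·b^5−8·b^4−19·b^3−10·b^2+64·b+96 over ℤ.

(3·b+4)·(b−2)·(b−4)·(b^2+2·b+3)

Trying the rational-root candidates, b = 2 is a root, giving the factor (b−2) and quotient 3·b^4−2·b^3−23·b^2−56·b−48.
Next, b = 4 is a root, giving the factor (b−4) and quotient 3·b^3+10·b^2+17·b+12.
Next, b = −4/3 is a root, so (3·b+4) divides it; the quotient is b^2+2·b+3.
The quadratic b^2+2·b+3 has discriminant −8 < 0 and is irreducible over ℤ.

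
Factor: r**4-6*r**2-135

Substitute u = r**2 to get a quadratic in u, then factor.
r**2+9 is irreducible over ℤ (sum of squares).
r**2-15 is irreducible over ℤ (15 is not a perfect square).

(r**2+9)*(r**2-15)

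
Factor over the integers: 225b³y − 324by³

Pull out the common factor 9by; 25b² − 36y² is a difference of squares.

9by(5b + 6y)(5b − 6y)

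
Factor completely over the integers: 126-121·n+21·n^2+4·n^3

By the rational root theorem, n = -9 is a root, so (n+9) divides it; the quotient is 4·n^2-15·n+14.
The remaining quadratic factors as (n-2)(4·n-7).

(4·n-7)·(n+9)·(n-2)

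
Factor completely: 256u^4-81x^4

Write as (16u^2)² − (9x^2)², then factor 16u^2-9x^2 once more.

(4u+3x)(4u-3x)(16u^2+9x^2)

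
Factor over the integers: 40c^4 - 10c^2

10c^2(2c + 1)(2c - 1)

Every term has a factor of 10c^2. Then 4c^2 - 1 = (2c)² − (1)².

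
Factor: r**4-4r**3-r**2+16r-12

Testing divisors of the constant over divisors of the leading coefficient, r = 2 is a root, so (r-2) is a factor; dividing leaves r**3-2r**2-5r+6.
Then r = 3 is a root, giving the factor (r-3) and quotient r**2+r-2.
The remaining quadratic factors as (r-1)(r+2).

(r+2)(r-1)(r-2)(r-3)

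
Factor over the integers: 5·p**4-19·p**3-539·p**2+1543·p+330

By the rational root theorem, p = 3 is a root, giving the factor (p-3) and quotient 5·p**3-4·p**2-551·p-110.
Then p = -10 is a root, giving the factor (p+10) and quotient 5·p**2-54·p-11.
The remaining quadratic factors as (5·p+1)(p-11).

(5·p+1)·(p+10)·(p-11)·(p-3)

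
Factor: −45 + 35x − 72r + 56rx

Group as (56rx − 72r) + (35x − 45) = 8r(7x − 9) + 5(7x − 9).
Both groups share the factor (7x − 9).

(7x − 9)(8r + 5)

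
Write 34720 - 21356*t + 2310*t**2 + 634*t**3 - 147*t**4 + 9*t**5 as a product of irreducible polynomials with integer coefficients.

Among the possible rational roots, t = 14/3 is a root, giving the factor (3*t - 14) and quotient 3*t**4 - 35*t**3 + 48*t**2 + 994*t - 2480.
Continuing, t = 8/3 is a root, so (3*t - 8) is a factor; dividing leaves t**3 - 9*t**2 - 8*t + 310.
Next, t = -5 is a root, so (t + 5) divides it; the quotient is t**2 - 14*t + 62.
The quadratic t**2 - 14*t + 62 has discriminant -52 < 0 and is irreducible over ℤ.

(3*t - 14)*(3*t - 8)*(t + 5)*(t**2 - 14*t + 62)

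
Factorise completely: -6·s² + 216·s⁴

6·s²·(6·s + 1)·(6·s - 1)

Pull out the common factor 6·s²; 36·s² - 1 is a difference of squares.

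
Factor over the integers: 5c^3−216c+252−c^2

(5c−6)(c+7)(c−6)

Testing divisors of the constant over divisors of the leading coefficient, c = 6/5 is a root, so (5c−6) is a factor; dividing leaves c^2+c−42.
The remaining quadratic factors as (c−6)(c+7).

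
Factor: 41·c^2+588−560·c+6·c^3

By the rational root theorem, c = 6 is a root, so (c−6) divides it; the quotient is 6·c^2+77·c−98.
The remaining quadratic factors as (c+14)(6·c−7).

(6·c−7)·(c+14)·(c−6)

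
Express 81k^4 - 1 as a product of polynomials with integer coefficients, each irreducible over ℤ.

(3k + 1)(3k - 1)(9k^2 + 1)

Write as (9k^2)² − (1)², then factor 9k^2 - 1 once more.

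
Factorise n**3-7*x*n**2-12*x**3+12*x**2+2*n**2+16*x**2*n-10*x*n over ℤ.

-(2*x-n)*(2*x-n-2)*(3*x-n)

Group: 2*x*(-6*x**2+5*x*n+6*x-n**2-2*n) - n*(-6*x**2+5*x*n+6*x-n**2-2*n); both groups contain (-6*x**2+5*x*n+6*x-n**2-2*n), so (2*x-n) is a factor with cofactor -6*x**2+5*x*n+6*x-n**2-2*n.
The cofactor groups again: -6*x**2+5*x*n+6*x-n**2-2*n = -2*x*(3*x-n) + (n+2)*(3*x-n); both groups contain (3*x-n), giving -(2*x-n-2)*(3*x-n).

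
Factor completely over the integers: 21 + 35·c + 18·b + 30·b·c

(5·c + 3)·(6·b + 7)

Group as (30·b·c + 18·b) + (35·c + 21) = 6·b·(5·c + 3) + 7·(5·c + 3).
Both groups share the factor (5·c + 3).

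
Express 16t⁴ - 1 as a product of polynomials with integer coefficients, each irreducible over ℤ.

Difference of squares twice: with A = 2t and B = 1, A⁴ − B⁴ = (A² − B²)(A² + B²), and A² − B² factors again.

(2t + 1)(2t - 1)(4t² + 1)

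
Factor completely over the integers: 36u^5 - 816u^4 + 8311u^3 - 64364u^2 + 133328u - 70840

(6u - 11)(6u - 5)(u - 14)(u^2 - 6u + 92)

Among the possible rational roots, u = 5/6 is a root, giving the factor (6u - 5) and quotient 6u^4 - 131u^3 + 1276u^2 - 9664u + 14168.
Continuing, u = 14 is a root, so (u - 14) is a factor; dividing leaves 6u^3 - 47u^2 + 618u - 1012.
Continuing, u = 11/6 is a root, so (6u - 11) is a factor; dividing leaves u^2 - 6u + 92.
The quadratic u^2 - 6u + 92 has discriminant -332 < 0 and is irreducible over ℤ.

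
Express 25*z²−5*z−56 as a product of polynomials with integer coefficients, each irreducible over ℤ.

Need a pair with product 25·(−56) = −1400 and sum −5: that's 35 and −40.
Split the middle term: 25*z²+35*z − 40*z−56 = 5*z*(5*z+7) − 8*(5*z+7).

(5*z+7)*(5*z−8)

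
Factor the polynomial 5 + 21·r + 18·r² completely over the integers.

(3·r + 1)·(6·r + 5)

Need a pair with product 18·5 = 90 and sum 21: that's 6 and 15.
Split the middle term: 18·r² + 6·r + 15·r + 5 = 6·r·(3·r + 1) + 5·(3·r + 1).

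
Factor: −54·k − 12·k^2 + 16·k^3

Pull out the common factor 2·k, then factor the remaining trinomial.

2·k·(2·k + 3)·(4·k − 9)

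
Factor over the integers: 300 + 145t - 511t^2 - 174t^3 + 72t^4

Testing divisors of the constant over divisors of the leading coefficient, t = 4 is a root, so (t - 4) is a factor; dividing leaves 72t^3 + 114t^2 - 55t - 75.
Continuing, t = -3/4 is a root, so (4t + 3) divides it; the quotient is 18t^2 + 15t - 25.
The remaining quadratic factors as (3t + 5)(6t - 5).

(3t + 5)(4t + 3)(6t - 5)(t - 4)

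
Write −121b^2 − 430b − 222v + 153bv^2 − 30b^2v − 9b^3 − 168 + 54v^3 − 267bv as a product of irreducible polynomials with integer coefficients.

Group: b(−9b^2 + 24bv − 67b + 9v^2 − 9v − 28) + (6v + 6)(−9b^2 + 24bv − 67b + 9v^2 − 9v − 28); both groups contain (−9b^2 + 24bv − 67b + 9v^2 − 9v − 28), so (b + 6v + 6) is a factor with cofactor −9b^2 + 24bv − 67b + 9v^2 − 9v − 28.
The cofactor groups again: −9b^2 + 24bv − 67b + 9v^2 − 9v − 28 = −b(9b + 3v + 4) + (3v − 7)(9b + 3v + 4); both groups contain (9b + 3v + 4), giving −(b − 3v + 7)(9b + 3v + 4).

−(9b + 3v + 4)(b + 6v + 6)(b − 3v + 7)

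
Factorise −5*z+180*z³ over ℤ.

Factor out 5*z, leaving 36*z²−1, which is a difference of two squares.

5*z*(6*z+1)*(6*z−1)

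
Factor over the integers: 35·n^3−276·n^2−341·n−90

(5·n+2)·(7·n+5)·(n−9)

Trying the rational-root candidates, n = 9 is a root, so (n−9) is a factor; dividing leaves 35·n^2+39·n+10.
The remaining quadratic factors as (5·n+2)(7·n+5).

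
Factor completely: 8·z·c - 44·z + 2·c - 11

(2·c - 11)·(4·z + 1)

Group as (8·z·c - 44·z) + (2·c - 11) = 4·z·(2·c - 11) + (2·c - 11).
Both groups share the factor (2·c - 11).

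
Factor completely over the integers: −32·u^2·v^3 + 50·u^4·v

2·u^2·v·(5·u + 4·v)·(5·u − 4·v)

Every term has a factor of 2·u^2·v. Then 25·u^2 − 16·v^2 = (5·u)² − (4·v)².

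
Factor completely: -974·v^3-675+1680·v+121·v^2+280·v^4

(2·v-5)·(4·v+5)·(5·v-9)·(7·v-3)

Testing divisors of the constant over divisors of the leading coefficient, v = -5/4 is a root, so (4·v+5) divides it; the quotient is 70·v^3-331·v^2+444·v-135.
Continuing, v = 9/5 is a root, so (5·v-9) is a factor; dividing leaves 14·v^2-41·v+15.
The remaining quadratic factors as (7·v-3)(2·v-5).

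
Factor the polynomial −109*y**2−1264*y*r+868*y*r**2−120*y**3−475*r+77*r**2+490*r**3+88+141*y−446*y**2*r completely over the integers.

Group: 8*y*(−15*y**2−82*y*r+7*y−35*r**2−33*r+8) + (−14*r+11)*(−15*y**2−82*y*r+7*y−35*r**2−33*r+8); both groups contain (−15*y**2−82*y*r+7*y−35*r**2−33*r+8), so (8*y−14*r+11) is a factor with cofactor −15*y**2−82*y*r+7*y−35*r**2−33*r+8.
The cofactor groups again: −15*y**2−82*y*r+7*y−35*r**2−33*r+8 = −15*y*(y+5*r−1) + (−7*r−8)*(y+5*r−1); both groups contain (y+5*r−1), giving −(15*y+7*r+8)*(y+5*r−1).

−(8*y−14*r+11)*(y+5*r−1)*(15*y+7*r+8)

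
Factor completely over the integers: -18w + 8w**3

Factor out 2w, leaving 4w**2 - 9, which is a difference of two squares.

2w(2w + 3)(2w - 3)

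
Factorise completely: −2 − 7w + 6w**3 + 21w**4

(7w + 2)(3w**3 − 1)

Group as (21w**4 − 7w) + (6w**3 − 2) = 7w(3w**3 − 1) + 2(3w**3 − 1).
Both groups share the factor (3w**3 − 1).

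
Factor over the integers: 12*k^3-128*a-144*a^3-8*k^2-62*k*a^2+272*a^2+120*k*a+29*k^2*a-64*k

Group: 4*k*(3*k^2+14*k*a-8*k+16*a^2-16*a) + (-9*a+8)*(3*k^2+14*k*a-8*k+16*a^2-16*a); both groups contain (3*k^2+14*k*a-8*k+16*a^2-16*a), so (4*k-9*a+8) is a factor with cofactor 3*k^2+14*k*a-8*k+16*a^2-16*a.
The cofactor groups again: 3*k^2+14*k*a-8*k+16*a^2-16*a = 3*k*(k+2*a) + (8*a-8)*(k+2*a); both groups contain (k+2*a), giving (3*k+8*a-8)*(k+2*a).

(4*k-9*a+8)*(k+2*a)*(3*k+8*a-8)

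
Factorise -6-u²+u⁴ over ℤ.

(u²+2)(u²-3)

Substitute w = u² to get a quadratic in w, then factor.
u²+2 is irreducible over ℤ (always positive, so no real roots).
u²-3 is irreducible over ℤ (3 is not a perfect square).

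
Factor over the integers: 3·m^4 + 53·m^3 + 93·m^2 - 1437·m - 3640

(3·m + 8)·(m + 13)·(m + 7)·(m - 5)

Among the possible rational roots, m = 5 is a root, so (m - 5) divides it; the quotient is 3·m^3 + 68·m^2 + 433·m + 728.
Continuing, m = -7 is a root, so (m + 7) divides it; the quotient is 3·m^2 + 47·m + 104.
The remaining quadratic factors as (m + 13)(3·m + 8).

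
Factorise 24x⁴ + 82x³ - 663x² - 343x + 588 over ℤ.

(4x - 3)(6x + 7)(x + 7)(x - 4)

By the rational root theorem, x = 4 is a root, so (x - 4) divides it; the quotient is 24x³ + 178x² + 49x - 147.
Next, x = -7/6 is a root, so (6x + 7) is a factor; dividing leaves 4x² + 25x - 21.
The remaining quadratic factors as (x + 7)(4x - 3).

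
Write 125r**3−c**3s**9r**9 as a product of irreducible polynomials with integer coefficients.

−r**3(cs**3r**2−5)(c**2s**6r**4+5cs**3r**2+25)

Pull out the common factor r**3, leaving −c**3s**9r**6+125.
Recognize a difference of cubes with the parts 5 and cs**3r**2.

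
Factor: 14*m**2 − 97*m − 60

Need a pair with product 14·(−60) = −840 and sum −97: that's −105 and 8.
Split the middle term: 14*m**2 − 105*m + 8*m − 60 = 7*m*(2*m − 15) + 4*(2*m − 15).

(2*m − 15)*(7*m + 4)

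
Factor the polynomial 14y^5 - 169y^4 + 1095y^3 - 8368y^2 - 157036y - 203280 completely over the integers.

(2y + 11)(7y + 10)(y - 14)(y^2 - 5y + 132)

Testing divisors of the constant over divisors of the leading coefficient, y = 14 is a root, so (y - 14) is a factor; dividing leaves 14y^4 + 27y^3 + 1473y^2 + 12254y + 14520.
Next, y = -11/2 is a root, so (2y + 11) is a factor; dividing leaves 7y^3 - 25y^2 + 874y + 1320.
Then y = -10/7 is a root, so (7y + 10) divides it; the quotient is y^2 - 5y + 132.
The quadratic y^2 - 5y + 132 has discriminant -503 < 0 and is irreducible over ℤ.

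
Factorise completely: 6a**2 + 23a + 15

(6a + 5)(a + 3)

Need a pair with product 6·15 = 90 and sum 23: that's 5 and 18.
Split the middle term: 6a**2 + 5a + 18a + 15 = a(6a + 5) + 3(6a + 5).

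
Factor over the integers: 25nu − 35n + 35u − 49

(5n + 7)(5u − 7)

Group as (25nu − 35n) + (35u − 49) = 5n(5u − 7) + 7(5u − 7).
Both groups share the factor (5u − 7).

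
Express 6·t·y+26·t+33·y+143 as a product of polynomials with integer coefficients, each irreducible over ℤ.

(2·t+11)·(3·y+13)

Group as (6·t·y+26·t) + (33·y+143) = 2·t·(3·y+13) + 11·(3·y+13).
Both groups share the factor (3·y+13).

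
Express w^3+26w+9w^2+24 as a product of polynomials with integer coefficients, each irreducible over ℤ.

(w+2)(w+3)(w+4)

Trying the rational-root candidates, w = −4 is a root, so (w+4) is a factor; dividing leaves w^2+5w+6.
The remaining quadratic factors as (w+3)(w+2).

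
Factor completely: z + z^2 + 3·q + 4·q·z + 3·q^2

(3·q + z)·(q + z + 1)

Group: 3·q·(q + z + 1) + z·(q + z + 1); both groups contain (q + z + 1).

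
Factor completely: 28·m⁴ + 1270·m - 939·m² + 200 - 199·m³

Trying the rational-root candidates, m = 10 is a root, so (m - 10) is a factor; dividing leaves 28·m³ + 81·m² - 129·m - 20.
Next, m = -4 is a root, so (m + 4) is a factor; dividing leaves 28·m² - 31·m - 5.
The remaining quadratic factors as (7·m + 1)(4·m - 5).

(4·m - 5)·(7·m + 1)·(m + 4)·(m - 10)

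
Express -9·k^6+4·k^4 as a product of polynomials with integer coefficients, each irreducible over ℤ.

Every term has a factor of k^4; factoring it out leaves -9·k^2+4.
Recognize a difference of squares with the parts 2 and 3·k.

-k^4·(3·k+2)·(3·k-2)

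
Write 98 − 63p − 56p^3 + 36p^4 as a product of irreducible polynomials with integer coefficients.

(9p − 14)(4p^3 − 7)

Group as (36p^4 − 63p) + (−56p^3 + 98) = 9p(4p^3 − 7) − 14(4p^3 − 7).
Both groups share the factor (4p^3 − 7).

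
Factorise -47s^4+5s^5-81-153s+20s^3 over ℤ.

(5s+3)(s+1)(s-9)(s^2-2s+3)

Among the possible rational roots, s = -1 is a root, so (s+1) divides it; the quotient is 5s^4-52s^3+72s^2-72s-81.
Then s = 9 is a root, so (s-9) divides it; the quotient is 5s^3-7s^2+9s+9.
Then s = -3/5 is a root, giving the factor (5s+3) and quotient s^2-2s+3.
The quadratic s^2-2s+3 has discriminant -8 < 0 and is irreducible over ℤ.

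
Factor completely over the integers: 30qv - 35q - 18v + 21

(5q - 3)(6v - 7)

Group as (30qv - 35q) + (-18v + 21) = 5q(6v - 7) - 3(6v - 7).
Both groups share the factor (6v - 7).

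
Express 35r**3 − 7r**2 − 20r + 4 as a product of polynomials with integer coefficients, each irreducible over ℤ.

Group as (35r**3 − 20r) + (−7r**2 + 4) = 5r(7r**2 − 4) − (7r**2 − 4).
Both groups share the factor (7r**2 − 4).

(5r − 1)(7r**2 − 4)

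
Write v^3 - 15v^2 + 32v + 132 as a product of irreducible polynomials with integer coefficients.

Among the possible rational roots, v = -2 is a root, so (v + 2) divides it; the quotient is v^2 - 17v + 66.
The remaining quadratic factors as (v - 6)(v - 11).

(v + 2)(v - 11)(v - 6)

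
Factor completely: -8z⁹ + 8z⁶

-8z⁶(z - 1)(z² + z + 1)

Every term has a factor of 8z⁶; factoring it out leaves -z³ + 1.
Recognize a difference of cubes with the parts 1 and z.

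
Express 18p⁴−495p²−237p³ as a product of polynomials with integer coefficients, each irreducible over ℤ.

3p²(6p+11)(p−15)

Pull out the common factor 3p², then factor the remaining trinomial.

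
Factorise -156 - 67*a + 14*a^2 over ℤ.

(2*a - 13)*(7*a + 12)

Need a pair with product 14·(-156) = -2184 and sum -67: that's -91 and 24.
Split the middle term: 14*a^2 - 91*a + 24*a - 156 = 7*a*(2*a - 13) + 12*(2*a - 13).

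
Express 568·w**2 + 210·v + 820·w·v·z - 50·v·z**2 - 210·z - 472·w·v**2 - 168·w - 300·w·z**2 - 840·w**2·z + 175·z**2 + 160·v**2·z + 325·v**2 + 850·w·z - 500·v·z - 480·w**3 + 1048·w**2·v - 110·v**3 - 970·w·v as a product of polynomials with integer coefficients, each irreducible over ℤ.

-(10·w - 11·v + 5·z - 6)·(4·w - 5·v + 5·z)·(12·w + 2·v - 7)

Group: 12·w·(-40·w**2 + 94·w·v - 70·w·z + 24·w - 55·v**2 + 80·v·z - 30·v - 25·z**2 + 30·z) + (2·v - 7)·(-40·w**2 + 94·w·v - 70·w·z + 24·w - 55·v**2 + 80·v·z - 30·v - 25·z**2 + 30·z); both groups contain (-40·w**2 + 94·w·v - 70·w·z + 24·w - 55·v**2 + 80·v·z - 30·v - 25·z**2 + 30·z), so (12·w + 2·v - 7) is a factor with cofactor -40·w**2 + 94·w·v - 70·w·z + 24·w - 55·v**2 + 80·v·z - 30·v - 25·z**2 + 30·z.
The cofactor groups again: -40·w**2 + 94·w·v - 70·w·z + 24·w - 55·v**2 + 80·v·z - 30·v - 25·z**2 + 30·z = -4·w·(10·w - 11·v + 5·z - 6) + (5·v - 5·z)·(10·w - 11·v + 5·z - 6); both groups contain (10·w - 11·v + 5·z - 6), giving -(4·w - 5·v + 5·z)·(10·w - 11·v + 5·z - 6).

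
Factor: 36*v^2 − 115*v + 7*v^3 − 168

By the rational root theorem, v = 3 is a root, giving the factor (v − 3) and quotient 7*v^2 + 57*v + 56.
The remaining quadratic factors as (7*v + 8)(v + 7).

(7*v + 8)*(v + 7)*(v − 3)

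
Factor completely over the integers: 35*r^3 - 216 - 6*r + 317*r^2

Among the possible rational roots, r = -9 is a root, giving the factor (r + 9) and quotient 35*r^2 + 2*r - 24.
The remaining quadratic factors as (7*r + 6)(5*r - 4).

(5*r - 4)*(7*r + 6)*(r + 9)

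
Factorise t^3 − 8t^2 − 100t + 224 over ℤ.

Trying the rational-root candidates, t = −8 is a root, so (t + 8) divides it; the quotient is t^2 − 16t + 28.
The remaining quadratic factors as (t − 14)(t − 2).

(t + 8)(t − 14)(t − 2)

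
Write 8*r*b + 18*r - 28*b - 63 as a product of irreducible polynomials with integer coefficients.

Group as (8*r*b + 18*r) + (-28*b - 63) = 2*r*(4*b + 9) - 7*(4*b + 9).
Both groups share the factor (4*b + 9).

(2*r - 7)*(4*b + 9)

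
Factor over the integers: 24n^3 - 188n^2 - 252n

Pull out the common factor 4n, then factor the remaining trinomial.

4n(6n + 7)(n - 9)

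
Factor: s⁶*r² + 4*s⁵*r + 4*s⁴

s⁴*(s*r + 2)²

Factor out s⁴ first: what remains is s²*r² + 4*s*r + 4.
Recognize a perfect-square trinomial with the parts s*r and 2.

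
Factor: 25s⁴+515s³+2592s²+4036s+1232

Testing divisors of the constant over divisors of the leading coefficient, s = -2/5 is a root, so (5s+2) divides it; the quotient is 5s³+101s²+478s+616.
Next, s = -14 is a root, giving the factor (s+14) and quotient 5s²+31s+44.
The remaining quadratic factors as (5s+11)(s+4).

(5s+11)(5s+2)(s+14)(s+4)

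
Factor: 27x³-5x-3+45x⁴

Group as (45x⁴-5x) + (27x³-3) = 5x(9x³-1) + 3(9x³-1).
Both groups share the factor (9x³-1).

(5x+3)(9x³-1)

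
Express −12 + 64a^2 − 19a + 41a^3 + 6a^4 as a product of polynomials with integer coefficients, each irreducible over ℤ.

(2a − 1)(3a + 1)(a + 3)(a + 4)

By the rational root theorem, a = 1/2 is a root, so (2a − 1) is a factor; dividing leaves 3a^3 + 22a^2 + 43a + 12.
Then a = −4 is a root, giving the factor (a + 4) and quotient 3a^2 + 10a + 3.
The remaining quadratic factors as (3a + 1)(a + 3).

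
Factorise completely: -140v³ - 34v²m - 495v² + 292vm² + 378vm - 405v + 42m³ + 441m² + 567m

Group: 7v(-20v² - 2vm - 45v + 42m² + 63m) + (m + 9)(-20v² - 2vm - 45v + 42m² + 63m); both groups contain (-20v² - 2vm - 45v + 42m² + 63m), so (7v + m + 9) is a factor with cofactor -20v² - 2vm - 45v + 42m² + 63m.
The cofactor groups again: -20v² - 2vm - 45v + 42m² + 63m = -4v(5v - 7m) + (-6m - 9)(5v - 7m); both groups contain (5v - 7m), giving -(4v + 6m + 9)(5v - 7m).

-(5v - 7m)(4v + 6m + 9)(7v + m + 9)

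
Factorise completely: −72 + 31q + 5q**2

(5q − 9)(q + 8)

Need a pair with product 5·(−72) = −360 and sum 31: that's −9 and 40.
Split the middle term: 5q**2 − 9q + 40q − 72 = q(5q − 9) + 8(5q − 9).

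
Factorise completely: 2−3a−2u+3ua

(3a−2)(u−1)

Group as (3ua−2u) + (−3a+2) = u(3a−2) − (3a−2).
Both groups share the factor (3a−2).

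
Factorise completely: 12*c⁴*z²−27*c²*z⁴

Pull out the common factor 3*c²*z²; 4*c²−9*z² is a difference of squares.

3*c²*z²*(2*c+3*z)*(2*c−3*z)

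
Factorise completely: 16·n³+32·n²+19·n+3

(4·n+1)·(4·n+3)·(n+1)

By the rational root theorem, n = −1/4 is a root, so (4·n+1) is a factor; dividing leaves 4·n²+7·n+3.
The remaining quadratic factors as (n+1)(4·n+3).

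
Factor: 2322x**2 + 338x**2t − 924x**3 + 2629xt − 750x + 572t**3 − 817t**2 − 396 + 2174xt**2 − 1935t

Group: 14x(−66x**2 + 43xt + 114x + 143t**2 + 189t + 36) + (4t − 11)(−66x**2 + 43xt + 114x + 143t**2 + 189t + 36); both groups contain (−66x**2 + 43xt + 114x + 143t**2 + 189t + 36), so (14x + 4t − 11) is a factor with cofactor −66x**2 + 43xt + 114x + 143t**2 + 189t + 36.
The cofactor groups again: −66x**2 + 43xt + 114x + 143t**2 + 189t + 36 = −6x(11x + 13t + 3) + (11t + 12)(11x + 13t + 3); both groups contain (11x + 13t + 3), giving −(6x − 11t − 12)(11x + 13t + 3).

−(6x − 11t − 12)(11x + 13t + 3)(14x + 4t − 11)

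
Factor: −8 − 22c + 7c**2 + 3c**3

Trying the rational-root candidates, c = 2 is a root, so (c − 2) is a factor; dividing leaves 3c**2 + 13c + 4.
The remaining quadratic factors as (c + 4)(3c + 1).

(3c + 1)(c + 4)(c − 2)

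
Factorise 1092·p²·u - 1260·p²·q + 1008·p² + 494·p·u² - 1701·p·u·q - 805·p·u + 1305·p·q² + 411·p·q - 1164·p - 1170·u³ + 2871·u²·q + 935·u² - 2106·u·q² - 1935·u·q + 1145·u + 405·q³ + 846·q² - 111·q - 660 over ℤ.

(13·u - 15·q + 12)·(12·p - 10·u + 3·q + 5)·(7·p + 9·u - 9·q - 11)

Group: 13·u·(84·p² + 38·p·u - 87·p·q - 97·p - 90·u² + 117·u·q + 155·u - 27·q² - 78·q - 55) + (-15·q + 12)·(84·p² + 38·p·u - 87·p·q - 97·p - 90·u² + 117·u·q + 155·u - 27·q² - 78·q - 55); both groups contain (84·p² + 38·p·u - 87·p·q - 97·p - 90·u² + 117·u·q + 155·u - 27·q² - 78·q - 55), so (13·u - 15·q + 12) is a factor with cofactor 84·p² + 38·p·u - 87·p·q - 97·p - 90·u² + 117·u·q + 155·u - 27·q² - 78·q - 55.
The cofactor groups again: 84·p² + 38·p·u - 87·p·q - 97·p - 90·u² + 117·u·q + 155·u - 27·q² - 78·q - 55 = 7·p·(12·p - 10·u + 3·q + 5) + (9·u - 9·q - 11)·(12·p - 10·u + 3·q + 5); both groups contain (12·p - 10·u + 3·q + 5), giving (7·p + 9·u - 9·q - 11)·(12·p - 10·u + 3·q + 5).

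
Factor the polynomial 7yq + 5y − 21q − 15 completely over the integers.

(7q + 5)(y − 3)

Group as (7yq + 5y) + (−21q − 15) = y(7q + 5) − 3(7q + 5).
Both groups share the factor (7q + 5).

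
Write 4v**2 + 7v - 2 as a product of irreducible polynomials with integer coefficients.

Need a pair with product 4·(-2) = -8 and sum 7: that's -1 and 8.
Split the middle term: 4v**2 - v + 8v - 2 = v(4v - 1) + 2(4v - 1).

(4v - 1)(v + 2)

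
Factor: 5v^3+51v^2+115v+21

(5v+1)(v+3)(v+7)

Trying the rational-root candidates, v = −3 is a root, so (v+3) is a factor; dividing leaves 5v^2+36v+7.
The remaining quadratic factors as (v+7)(5v+1).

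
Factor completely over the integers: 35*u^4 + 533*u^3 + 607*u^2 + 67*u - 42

Among the possible rational roots, u = -14 is a root, so (u + 14) is a factor; dividing leaves 35*u^3 + 43*u^2 + 5*u - 3.
Continuing, u = 1/5 is a root, giving the factor (5*u - 1) and quotient 7*u^2 + 10*u + 3.
The remaining quadratic factors as (u + 1)(7*u + 3).

(5*u - 1)*(7*u + 3)*(u + 1)*(u + 14)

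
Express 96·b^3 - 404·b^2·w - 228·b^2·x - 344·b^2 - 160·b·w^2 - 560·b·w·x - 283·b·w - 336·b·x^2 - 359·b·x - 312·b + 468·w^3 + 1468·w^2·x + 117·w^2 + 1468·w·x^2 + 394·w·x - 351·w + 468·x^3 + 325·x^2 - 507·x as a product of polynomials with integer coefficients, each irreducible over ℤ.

Group: 4·b·(24·b^2 - 77·b·w - 33·b·x - 104·b - 117·w^2 - 250·w·x - 117·w - 117·x^2 - 169·x) + (-4·w - 4·x + 3)·(24·b^2 - 77·b·w - 33·b·x - 104·b - 117·w^2 - 250·w·x - 117·w - 117·x^2 - 169·x); both groups contain (24·b^2 - 77·b·w - 33·b·x - 104·b - 117·w^2 - 250·w·x - 117·w - 117·x^2 - 169·x), so (4·b - 4·w - 4·x + 3) is a factor with cofactor 24·b^2 - 77·b·w - 33·b·x - 104·b - 117·w^2 - 250·w·x - 117·w - 117·x^2 - 169·x.
The cofactor groups again: 24·b^2 - 77·b·w - 33·b·x - 104·b - 117·w^2 - 250·w·x - 117·w - 117·x^2 - 169·x = 8·b·(3·b - 13·w - 9·x - 13) + (9·w + 13·x)·(3·b - 13·w - 9·x - 13); both groups contain (3·b - 13·w - 9·x - 13), giving (8·b + 9·w + 13·x)·(3·b - 13·w - 9·x - 13).

(3·b - 13·w - 9·x - 13)·(4·b - 4·w - 4·x + 3)·(8·b + 9·w + 13·x)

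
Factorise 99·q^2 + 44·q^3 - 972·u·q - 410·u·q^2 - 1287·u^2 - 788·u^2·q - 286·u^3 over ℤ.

Group: 2·u·(-143·u^2 - 108·u·q + 11·q^2) + (4·q + 9)·(-143·u^2 - 108·u·q + 11·q^2); both groups contain (-143·u^2 - 108·u·q + 11·q^2), so (2·u + 4·q + 9) is a factor with cofactor -143·u^2 - 108·u·q + 11·q^2.
The cofactor groups again: -143·u^2 - 108·u·q + 11·q^2 = -13·u·(11·u - q) - 11·q·(11·u - q); both groups contain (11·u - q), giving -(13·u + 11·q)·(11·u - q).

-(11·u - q)·(13·u + 11·q)·(2·u + 4·q + 9)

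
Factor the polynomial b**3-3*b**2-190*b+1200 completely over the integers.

(b+15)*(b-10)*(b-8)

Among the possible rational roots, b = 10 is a root, so (b-10) is a factor; dividing leaves b**2+7*b-120.
The remaining quadratic factors as (b+15)(b-8).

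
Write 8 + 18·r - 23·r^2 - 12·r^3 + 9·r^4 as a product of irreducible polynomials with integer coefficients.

(3·r + 1)·(3·r + 4)·(r - 1)·(r - 2)

Among the possible rational roots, r = -1/3 is a root, giving the factor (3·r + 1) and quotient 3·r^3 - 5·r^2 - 6·r + 8.
Next, r = 1 is a root, so (r - 1) divides it; the quotient is 3·r^2 - 2·r - 8.
The remaining quadratic factors as (3·r + 4)(r - 2).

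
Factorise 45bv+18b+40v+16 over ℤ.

Group as (45bv+18b) + (40v+16) = 9b(5v+2) + 8(5v+2).
Both groups share the factor (5v+2).

(5v+2)(9b+8)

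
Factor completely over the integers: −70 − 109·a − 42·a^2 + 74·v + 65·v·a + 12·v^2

(12·v − 7·a − 10)·(v + 6·a + 7)

Group: v·(12·v − 7·a − 10) + (6·a + 7)·(12·v − 7·a − 10); both groups contain (12·v − 7·a − 10).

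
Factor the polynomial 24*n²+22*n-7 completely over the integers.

(4*n-1)*(6*n+7)

Need a pair with product 24·(-7) = -168 and sum 22: that's -6 and 28.
Split the middle term: 24*n²-6*n + 28*n-7 = 6*n*(4*n-1) + 7*(4*n-1).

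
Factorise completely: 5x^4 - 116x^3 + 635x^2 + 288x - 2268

Among the possible rational roots, x = 2 is a root, giving the factor (x - 2) and quotient 5x^3 - 106x^2 + 423x + 1134.
Then x = 9 is a root, giving the factor (x - 9) and quotient 5x^2 - 61x - 126.
The remaining quadratic factors as (5x + 9)(x - 14).

(5x + 9)(x - 14)(x - 2)(x - 9)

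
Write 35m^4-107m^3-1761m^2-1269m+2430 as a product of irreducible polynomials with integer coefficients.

(5m+9)(7m-6)(m+5)(m-9)

Among the possible rational roots, m = 6/7 is a root, giving the factor (7m-6) and quotient 5m^3-11m^2-261m-405.
Continuing, m = 9 is a root, so (m-9) is a factor; dividing leaves 5m^2+34m+45.
The remaining quadratic factors as (5m+9)(m+5).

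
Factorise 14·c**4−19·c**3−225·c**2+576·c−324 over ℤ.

Testing divisors of the constant over divisors of the leading coefficient, c = −9/2 is a root, so (2·c+9) is a factor; dividing leaves 7·c**3−41·c**2+72·c−36.
Next, c = 6/7 is a root, so (7·c−6) is a factor; dividing leaves c**2−5·c+6.
The remaining quadratic factors as (c−3)(c−2).

(2·c+9)·(7·c−6)·(c−2)·(c−3)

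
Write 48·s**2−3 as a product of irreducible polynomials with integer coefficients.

Factor out 3, leaving 16·s**2−1, which is a difference of two squares.

3·(4·s+1)·(4·s−1)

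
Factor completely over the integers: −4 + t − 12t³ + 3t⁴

Group as (3t⁴ + t) + (−12t³ − 4) = t(3t³ + 1) − 4(3t³ + 1).
Both groups share the factor (3t³ + 1).

(t − 4)(3t³ + 1)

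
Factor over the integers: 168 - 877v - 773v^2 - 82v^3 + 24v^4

Among the possible rational roots, v = -3 is a root, giving the factor (v + 3) and quotient 24v^3 - 154v^2 - 311v + 56.
Then v = -7/4 is a root, so (4v + 7) is a factor; dividing leaves 6v^2 - 49v + 8.
The remaining quadratic factors as (6v - 1)(v - 8).

(4v + 7)(6v - 1)(v + 3)(v - 8)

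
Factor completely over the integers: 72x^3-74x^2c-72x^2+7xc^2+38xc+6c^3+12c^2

Group: 9x(8x^2-10xc-8x+3c^2+6c) + 2c(8x^2-10xc-8x+3c^2+6c); both groups contain (8x^2-10xc-8x+3c^2+6c), so (9x+2c) is a factor with cofactor 8x^2-10xc-8x+3c^2+6c.
The cofactor groups again: 8x^2-10xc-8x+3c^2+6c = 2x(4x-3c) + (-c-2)(4x-3c); both groups contain (4x-3c), giving (2x-c-2)(4x-3c).

(4x-3c)(2x-c-2)(9x+2c)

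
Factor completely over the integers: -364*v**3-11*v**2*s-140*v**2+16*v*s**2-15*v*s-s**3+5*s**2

Group: 13*v*(-28*v**2-3*v*s+s**2) + (-s+5)*(-28*v**2-3*v*s+s**2); both groups contain (-28*v**2-3*v*s+s**2), so (13*v-s+5) is a factor with cofactor -28*v**2-3*v*s+s**2.
The cofactor groups again: -28*v**2-3*v*s+s**2 = -7*v*(4*v+s) + s*(4*v+s); both groups contain (4*v+s), giving -(7*v-s)*(4*v+s).

-(13*v-s+5)*(7*v-s)*(4*v+s)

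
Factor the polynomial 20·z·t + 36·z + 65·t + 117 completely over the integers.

(4·z + 13)·(5·t + 9)

Group as (20·z·t + 36·z) + (65·t + 117) = 4·z·(5·t + 9) + 13·(5·t + 9).
Both groups share the factor (5·t + 9).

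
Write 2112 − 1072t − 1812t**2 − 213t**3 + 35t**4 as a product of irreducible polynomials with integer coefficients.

Testing divisors of the constant over divisors of the leading coefficient, t = −12/7 is a root, so (7t + 12) divides it; the quotient is 5t**3 − 39t**2 − 192t + 176.
Continuing, t = 11 is a root, so (t − 11) divides it; the quotient is 5t**2 + 16t − 16.
The remaining quadratic factors as (t + 4)(5t − 4).

(5t − 4)(7t + 12)(t + 4)(t − 11)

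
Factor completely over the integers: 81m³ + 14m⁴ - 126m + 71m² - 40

(2m + 5)(7m + 2)(m + 4)(m - 1)

By the rational root theorem, m = -4 is a root, so (m + 4) is a factor; dividing leaves 14m³ + 25m² - 29m - 10.
Continuing, m = 1 is a root, so (m - 1) is a factor; dividing leaves 14m² + 39m + 10.
The remaining quadratic factors as (7m + 2)(2m + 5).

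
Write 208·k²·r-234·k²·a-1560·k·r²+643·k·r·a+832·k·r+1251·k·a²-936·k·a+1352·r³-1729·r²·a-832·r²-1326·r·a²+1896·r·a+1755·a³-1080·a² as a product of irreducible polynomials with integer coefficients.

(2·k-13·r-13·a+8)·(8·r-9·a)·(13·k-13·r+15·a)

Group: 2·k·(104·k·r-117·k·a-104·r²+237·r·a-135·a²) + (-13·r-13·a+8)·(104·k·r-117·k·a-104·r²+237·r·a-135·a²); both groups contain (104·k·r-117·k·a-104·r²+237·r·a-135·a²), so (2·k-13·r-13·a+8) is a factor with cofactor 104·k·r-117·k·a-104·r²+237·r·a-135·a².
The cofactor groups again: 104·k·r-117·k·a-104·r²+237·r·a-135·a² = 13·k·(8·r-9·a) + (-13·r+15·a)·(8·r-9·a); both groups contain (8·r-9·a), giving (13·k-13·r+15·a)·(8·r-9·a).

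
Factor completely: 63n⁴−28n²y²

7n²(3n+2y)(3n−2y)

Every term has a factor of 7n². Then 9n²−4y² = (3n)² − (2y)².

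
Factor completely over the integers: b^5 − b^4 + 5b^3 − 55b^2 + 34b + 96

(b + 1)(b − 2)(b − 3)(b^2 + 3b + 16)

Trying the rational-root candidates, b = −1 is a root, so (b + 1) is a factor; dividing leaves b^4 − 2b^3 + 7b^2 − 62b + 96.
Next, b = 3 is a root, giving the factor (b − 3) and quotient b^3 + b^2 + 10b − 32.
Continuing, b = 2 is a root, giving the factor (b − 2) and quotient b^2 + 3b + 16.
The quadratic b^2 + 3b + 16 has discriminant −55 < 0 and is irreducible over ℤ.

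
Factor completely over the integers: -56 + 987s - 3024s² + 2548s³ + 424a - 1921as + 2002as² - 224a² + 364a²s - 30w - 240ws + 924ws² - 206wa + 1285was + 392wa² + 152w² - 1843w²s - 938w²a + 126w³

Group: 9w(14w² - 98wa - 183ws + 6w - 91as + 56a - 182s² + 125s - 8) + (-4a - 14s + 7)(14w² - 98wa - 183ws + 6w - 91as + 56a - 182s² + 125s - 8); both groups contain (14w² - 98wa - 183ws + 6w - 91as + 56a - 182s² + 125s - 8), so (9w - 4a - 14s + 7) is a factor with cofactor 14w² - 98wa - 183ws + 6w - 91as + 56a - 182s² + 125s - 8.
The cofactor groups again: 14w² - 98wa - 183ws + 6w - 91as + 56a - 182s² + 125s - 8 = 14w(w - 7a - 14s + 1) + (13s - 8)(w - 7a - 14s + 1); both groups contain (w - 7a - 14s + 1), giving (14w + 13s - 8)(w - 7a - 14s + 1).

(9w - 4a - 14s + 7)(w - 7a - 14s + 1)(14w + 13s - 8)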